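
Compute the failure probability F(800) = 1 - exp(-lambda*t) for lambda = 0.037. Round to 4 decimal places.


lambda = 0.037, t = 800
lambda * t = 29.6
exp(-29.6) = 0.0
F(t) = 1 - 0.0
F(t) = 1.0

1.0


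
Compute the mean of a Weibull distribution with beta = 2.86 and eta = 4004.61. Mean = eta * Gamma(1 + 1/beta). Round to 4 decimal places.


beta = 2.86, eta = 4004.61
1/beta = 0.3497
1 + 1/beta = 1.3497
Gamma(1.3497) = 0.8912
Mean = 4004.61 * 0.8912
Mean = 3568.8564

3568.8564


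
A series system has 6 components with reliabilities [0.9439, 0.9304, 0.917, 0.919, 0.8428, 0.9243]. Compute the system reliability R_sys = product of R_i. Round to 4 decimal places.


Components: [0.9439, 0.9304, 0.917, 0.919, 0.8428, 0.9243]
After component 1 (R=0.9439): product = 0.9439
After component 2 (R=0.9304): product = 0.8782
After component 3 (R=0.917): product = 0.8053
After component 4 (R=0.919): product = 0.7401
After component 5 (R=0.8428): product = 0.6237
After component 6 (R=0.9243): product = 0.5765
R_sys = 0.5765

0.5765


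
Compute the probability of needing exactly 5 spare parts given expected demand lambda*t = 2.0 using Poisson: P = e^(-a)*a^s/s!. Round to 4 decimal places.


a = 2.0, s = 5
e^(-a) = e^(-2.0) = 0.1353
a^s = 2.0^5 = 32.0
s! = 120
P = 0.1353 * 32.0 / 120
P = 0.0361

0.0361


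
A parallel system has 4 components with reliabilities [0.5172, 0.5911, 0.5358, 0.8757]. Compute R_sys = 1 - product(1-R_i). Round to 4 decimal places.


Components: [0.5172, 0.5911, 0.5358, 0.8757]
(1 - 0.5172) = 0.4828, running product = 0.4828
(1 - 0.5911) = 0.4089, running product = 0.1974
(1 - 0.5358) = 0.4642, running product = 0.0916
(1 - 0.8757) = 0.1243, running product = 0.0114
Product of (1-R_i) = 0.0114
R_sys = 1 - 0.0114 = 0.9886

0.9886


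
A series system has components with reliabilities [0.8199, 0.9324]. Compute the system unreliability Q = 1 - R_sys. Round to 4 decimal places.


Components: [0.8199, 0.9324]
After component 1: product = 0.8199
After component 2: product = 0.7645
R_sys = 0.7645
Q = 1 - 0.7645 = 0.2355

0.2355


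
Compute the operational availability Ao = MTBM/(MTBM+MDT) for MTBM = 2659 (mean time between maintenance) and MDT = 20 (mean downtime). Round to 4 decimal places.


MTBM = 2659
MDT = 20
MTBM + MDT = 2679
Ao = 2659 / 2679
Ao = 0.9925

0.9925


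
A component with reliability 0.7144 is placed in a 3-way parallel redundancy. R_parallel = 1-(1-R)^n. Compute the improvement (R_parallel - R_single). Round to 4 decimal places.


R_single = 0.7144, n = 3
1 - R_single = 0.2856
(1 - R_single)^n = 0.2856^3 = 0.0233
R_parallel = 1 - 0.0233 = 0.9767
Improvement = 0.9767 - 0.7144
Improvement = 0.2623

0.2623


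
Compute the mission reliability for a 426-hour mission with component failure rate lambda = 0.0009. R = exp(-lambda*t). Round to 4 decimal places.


lambda = 0.0009
mission_time = 426
lambda * t = 0.0009 * 426 = 0.3834
R = exp(-0.3834)
R = 0.6815

0.6815


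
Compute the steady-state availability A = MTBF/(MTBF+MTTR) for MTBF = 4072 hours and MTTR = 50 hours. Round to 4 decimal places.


MTBF = 4072
MTTR = 50
MTBF + MTTR = 4122
A = 4072 / 4122
A = 0.9879

0.9879


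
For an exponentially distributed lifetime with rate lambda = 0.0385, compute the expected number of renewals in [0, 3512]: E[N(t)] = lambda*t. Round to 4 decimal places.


lambda = 0.0385
t = 3512
E[N(t)] = lambda * t
E[N(t)] = 0.0385 * 3512
E[N(t)] = 135.212

135.212


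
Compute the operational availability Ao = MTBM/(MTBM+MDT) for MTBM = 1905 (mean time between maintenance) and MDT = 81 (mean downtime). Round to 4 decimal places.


MTBM = 1905
MDT = 81
MTBM + MDT = 1986
Ao = 1905 / 1986
Ao = 0.9592

0.9592


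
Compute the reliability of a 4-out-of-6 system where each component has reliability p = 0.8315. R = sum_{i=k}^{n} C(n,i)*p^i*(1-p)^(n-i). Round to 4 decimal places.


k = 4, n = 6, p = 0.8315
i=4: C(6,4)=15 * 0.8315^4 * 0.1685^2 = 0.2036
i=5: C(6,5)=6 * 0.8315^5 * 0.1685^1 = 0.4018
i=6: C(6,6)=1 * 0.8315^6 * 0.1685^0 = 0.3305
R = sum of terms = 0.9359

0.9359


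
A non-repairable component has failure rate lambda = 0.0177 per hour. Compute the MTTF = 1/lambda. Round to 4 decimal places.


lambda = 0.0177
MTTF = 1 / 0.0177
MTTF = 56.4972

56.4972


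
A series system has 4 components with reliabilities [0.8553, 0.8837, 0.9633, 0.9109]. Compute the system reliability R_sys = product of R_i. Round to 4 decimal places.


Components: [0.8553, 0.8837, 0.9633, 0.9109]
After component 1 (R=0.8553): product = 0.8553
After component 2 (R=0.8837): product = 0.7558
After component 3 (R=0.9633): product = 0.7281
After component 4 (R=0.9109): product = 0.6632
R_sys = 0.6632

0.6632


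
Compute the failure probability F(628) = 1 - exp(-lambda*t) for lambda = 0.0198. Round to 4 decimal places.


lambda = 0.0198, t = 628
lambda * t = 12.4344
exp(-12.4344) = 0.0
F(t) = 1 - 0.0
F(t) = 1.0

1.0


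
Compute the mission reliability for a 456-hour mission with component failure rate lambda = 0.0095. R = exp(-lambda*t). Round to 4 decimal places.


lambda = 0.0095
mission_time = 456
lambda * t = 0.0095 * 456 = 4.332
R = exp(-4.332)
R = 0.0131

0.0131


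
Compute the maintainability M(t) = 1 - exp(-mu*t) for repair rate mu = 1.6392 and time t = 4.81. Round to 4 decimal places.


mu = 1.6392, t = 4.81
mu * t = 1.6392 * 4.81 = 7.8846
exp(-7.8846) = 0.0004
M(t) = 1 - 0.0004
M(t) = 0.9996

0.9996


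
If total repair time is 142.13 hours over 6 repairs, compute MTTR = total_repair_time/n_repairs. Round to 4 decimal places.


total_repair_time = 142.13
n_repairs = 6
MTTR = 142.13 / 6
MTTR = 23.6883

23.6883


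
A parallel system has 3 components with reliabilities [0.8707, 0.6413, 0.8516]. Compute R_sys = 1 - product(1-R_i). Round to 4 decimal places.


Components: [0.8707, 0.6413, 0.8516]
(1 - 0.8707) = 0.1293, running product = 0.1293
(1 - 0.6413) = 0.3587, running product = 0.0464
(1 - 0.8516) = 0.1484, running product = 0.0069
Product of (1-R_i) = 0.0069
R_sys = 1 - 0.0069 = 0.9931

0.9931


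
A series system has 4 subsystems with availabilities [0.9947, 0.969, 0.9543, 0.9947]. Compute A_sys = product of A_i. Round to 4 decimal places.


Subsystems: [0.9947, 0.969, 0.9543, 0.9947]
After subsystem 1 (A=0.9947): product = 0.9947
After subsystem 2 (A=0.969): product = 0.9639
After subsystem 3 (A=0.9543): product = 0.9198
After subsystem 4 (A=0.9947): product = 0.9149
A_sys = 0.9149

0.9149


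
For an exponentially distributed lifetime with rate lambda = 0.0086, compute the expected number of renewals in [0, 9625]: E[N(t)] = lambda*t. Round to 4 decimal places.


lambda = 0.0086
t = 9625
E[N(t)] = lambda * t
E[N(t)] = 0.0086 * 9625
E[N(t)] = 82.775

82.775


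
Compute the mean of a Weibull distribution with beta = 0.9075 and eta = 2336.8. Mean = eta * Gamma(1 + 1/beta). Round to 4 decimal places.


beta = 0.9075, eta = 2336.8
1/beta = 1.1019
1 + 1/beta = 2.1019
Gamma(2.1019) = 1.0475
Mean = 2336.8 * 1.0475
Mean = 2447.7207

2447.7207


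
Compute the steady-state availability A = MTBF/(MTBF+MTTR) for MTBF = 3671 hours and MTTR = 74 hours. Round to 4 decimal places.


MTBF = 3671
MTTR = 74
MTBF + MTTR = 3745
A = 3671 / 3745
A = 0.9802

0.9802


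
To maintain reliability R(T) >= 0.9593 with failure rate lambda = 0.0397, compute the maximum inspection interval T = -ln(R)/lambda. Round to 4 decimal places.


R_target = 0.9593
lambda = 0.0397
-ln(0.9593) = 0.0416
T = 0.0416 / 0.0397
T = 1.0466

1.0466


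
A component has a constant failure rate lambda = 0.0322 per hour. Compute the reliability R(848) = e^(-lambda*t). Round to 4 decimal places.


lambda = 0.0322
t = 848
lambda * t = 27.3056
R(t) = e^(-27.3056)
R(t) = 0.0

0.0


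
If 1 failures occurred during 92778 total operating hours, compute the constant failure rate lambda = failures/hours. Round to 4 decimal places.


failures = 1
total_hours = 92778
lambda = 1 / 92778
lambda = 0.0

0.0


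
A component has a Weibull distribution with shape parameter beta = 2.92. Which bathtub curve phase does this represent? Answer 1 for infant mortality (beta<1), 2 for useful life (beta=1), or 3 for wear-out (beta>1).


beta = 2.92
Compare beta to 1:
beta < 1 => infant mortality (phase 1)
beta = 1 => useful life (phase 2)
beta > 1 => wear-out (phase 3)
Since beta = 2.92, this is wear-out (increasing failure rate)
Phase = 3

3


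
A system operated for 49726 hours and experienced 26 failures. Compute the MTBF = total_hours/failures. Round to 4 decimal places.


total_hours = 49726
failures = 26
MTBF = 49726 / 26
MTBF = 1912.5385

1912.5385


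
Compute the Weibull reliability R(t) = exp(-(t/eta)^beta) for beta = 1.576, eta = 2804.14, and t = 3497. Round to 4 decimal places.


beta = 1.576, eta = 2804.14, t = 3497
t/eta = 3497 / 2804.14 = 1.2471
(t/eta)^beta = 1.2471^1.576 = 1.4162
R(t) = exp(-1.4162)
R(t) = 0.2426

0.2426


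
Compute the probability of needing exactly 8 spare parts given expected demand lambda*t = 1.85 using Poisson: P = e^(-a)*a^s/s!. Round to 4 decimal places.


a = 1.85, s = 8
e^(-a) = e^(-1.85) = 0.1572
a^s = 1.85^8 = 137.2062
s! = 40320
P = 0.1572 * 137.2062 / 40320
P = 0.0005

0.0005


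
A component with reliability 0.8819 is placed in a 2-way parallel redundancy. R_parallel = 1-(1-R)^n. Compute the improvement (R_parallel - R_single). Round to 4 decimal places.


R_single = 0.8819, n = 2
1 - R_single = 0.1181
(1 - R_single)^n = 0.1181^2 = 0.0139
R_parallel = 1 - 0.0139 = 0.9861
Improvement = 0.9861 - 0.8819
Improvement = 0.1042

0.1042


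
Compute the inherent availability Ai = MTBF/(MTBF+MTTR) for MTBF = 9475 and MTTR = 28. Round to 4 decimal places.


MTBF = 9475
MTTR = 28
MTBF + MTTR = 9503
Ai = 9475 / 9503
Ai = 0.9971

0.9971


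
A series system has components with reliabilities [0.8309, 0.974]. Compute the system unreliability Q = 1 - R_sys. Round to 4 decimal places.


Components: [0.8309, 0.974]
After component 1: product = 0.8309
After component 2: product = 0.8093
R_sys = 0.8093
Q = 1 - 0.8093 = 0.1907

0.1907


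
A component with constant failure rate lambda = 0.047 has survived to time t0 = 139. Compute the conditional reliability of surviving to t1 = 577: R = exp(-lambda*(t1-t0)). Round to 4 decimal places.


lambda = 0.047
t0 = 139, t1 = 577
t1 - t0 = 438
lambda * (t1-t0) = 0.047 * 438 = 20.586
R = exp(-20.586)
R = 0.0

0.0


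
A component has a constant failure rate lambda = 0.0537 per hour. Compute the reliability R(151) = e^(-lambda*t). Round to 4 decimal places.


lambda = 0.0537
t = 151
lambda * t = 8.1087
R(t) = e^(-8.1087)
R(t) = 0.0003

0.0003


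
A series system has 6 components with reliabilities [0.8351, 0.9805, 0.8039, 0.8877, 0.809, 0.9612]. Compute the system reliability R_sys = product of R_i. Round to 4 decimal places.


Components: [0.8351, 0.9805, 0.8039, 0.8877, 0.809, 0.9612]
After component 1 (R=0.8351): product = 0.8351
After component 2 (R=0.9805): product = 0.8188
After component 3 (R=0.8039): product = 0.6582
After component 4 (R=0.8877): product = 0.5843
After component 5 (R=0.809): product = 0.4727
After component 6 (R=0.9612): product = 0.4544
R_sys = 0.4544

0.4544


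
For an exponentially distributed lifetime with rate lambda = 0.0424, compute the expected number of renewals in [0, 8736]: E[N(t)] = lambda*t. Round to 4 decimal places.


lambda = 0.0424
t = 8736
E[N(t)] = lambda * t
E[N(t)] = 0.0424 * 8736
E[N(t)] = 370.4064

370.4064


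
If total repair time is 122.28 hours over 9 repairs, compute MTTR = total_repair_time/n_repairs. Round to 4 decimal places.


total_repair_time = 122.28
n_repairs = 9
MTTR = 122.28 / 9
MTTR = 13.5867

13.5867


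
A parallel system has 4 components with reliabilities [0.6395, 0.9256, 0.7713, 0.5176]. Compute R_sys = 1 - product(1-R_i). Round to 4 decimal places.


Components: [0.6395, 0.9256, 0.7713, 0.5176]
(1 - 0.6395) = 0.3605, running product = 0.3605
(1 - 0.9256) = 0.0744, running product = 0.0268
(1 - 0.7713) = 0.2287, running product = 0.0061
(1 - 0.5176) = 0.4824, running product = 0.003
Product of (1-R_i) = 0.003
R_sys = 1 - 0.003 = 0.997

0.997


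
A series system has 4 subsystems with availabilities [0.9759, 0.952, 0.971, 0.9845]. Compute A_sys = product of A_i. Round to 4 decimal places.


Subsystems: [0.9759, 0.952, 0.971, 0.9845]
After subsystem 1 (A=0.9759): product = 0.9759
After subsystem 2 (A=0.952): product = 0.9291
After subsystem 3 (A=0.971): product = 0.9021
After subsystem 4 (A=0.9845): product = 0.8881
A_sys = 0.8881

0.8881


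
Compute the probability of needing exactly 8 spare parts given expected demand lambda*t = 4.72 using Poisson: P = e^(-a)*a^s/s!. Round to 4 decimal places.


a = 4.72, s = 8
e^(-a) = e^(-4.72) = 0.0089
a^s = 4.72^8 = 246340.5967
s! = 40320
P = 0.0089 * 246340.5967 / 40320
P = 0.0545

0.0545


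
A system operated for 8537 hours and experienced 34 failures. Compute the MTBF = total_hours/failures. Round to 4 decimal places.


total_hours = 8537
failures = 34
MTBF = 8537 / 34
MTBF = 251.0882

251.0882


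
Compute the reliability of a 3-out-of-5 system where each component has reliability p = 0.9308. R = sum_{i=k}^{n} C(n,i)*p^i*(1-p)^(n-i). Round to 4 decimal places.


k = 3, n = 5, p = 0.9308
i=3: C(5,3)=10 * 0.9308^3 * 0.0692^2 = 0.0386
i=4: C(5,4)=5 * 0.9308^4 * 0.0692^1 = 0.2597
i=5: C(5,5)=1 * 0.9308^5 * 0.0692^0 = 0.6987
R = sum of terms = 0.997

0.997


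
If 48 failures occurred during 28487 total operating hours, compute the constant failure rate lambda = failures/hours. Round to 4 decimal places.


failures = 48
total_hours = 28487
lambda = 48 / 28487
lambda = 0.0017

0.0017


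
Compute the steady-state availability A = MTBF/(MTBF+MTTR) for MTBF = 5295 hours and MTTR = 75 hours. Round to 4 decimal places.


MTBF = 5295
MTTR = 75
MTBF + MTTR = 5370
A = 5295 / 5370
A = 0.986

0.986


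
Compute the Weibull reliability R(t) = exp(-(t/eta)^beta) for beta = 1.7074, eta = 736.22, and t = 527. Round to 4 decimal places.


beta = 1.7074, eta = 736.22, t = 527
t/eta = 527 / 736.22 = 0.7158
(t/eta)^beta = 0.7158^1.7074 = 0.5651
R(t) = exp(-0.5651)
R(t) = 0.5683

0.5683


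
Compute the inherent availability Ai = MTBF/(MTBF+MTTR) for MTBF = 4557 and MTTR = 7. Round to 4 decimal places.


MTBF = 4557
MTTR = 7
MTBF + MTTR = 4564
Ai = 4557 / 4564
Ai = 0.9985

0.9985


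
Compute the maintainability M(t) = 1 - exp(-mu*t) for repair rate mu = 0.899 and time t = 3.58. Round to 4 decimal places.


mu = 0.899, t = 3.58
mu * t = 0.899 * 3.58 = 3.2184
exp(-3.2184) = 0.04
M(t) = 1 - 0.04
M(t) = 0.96

0.96


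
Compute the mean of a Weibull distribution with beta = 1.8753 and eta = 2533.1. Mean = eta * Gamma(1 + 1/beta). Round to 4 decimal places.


beta = 1.8753, eta = 2533.1
1/beta = 0.5332
1 + 1/beta = 1.5332
Gamma(1.5332) = 0.8878
Mean = 2533.1 * 0.8878
Mean = 2248.777

2248.777


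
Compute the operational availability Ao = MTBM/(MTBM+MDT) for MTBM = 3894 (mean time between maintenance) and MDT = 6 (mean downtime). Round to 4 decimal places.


MTBM = 3894
MDT = 6
MTBM + MDT = 3900
Ao = 3894 / 3900
Ao = 0.9985

0.9985


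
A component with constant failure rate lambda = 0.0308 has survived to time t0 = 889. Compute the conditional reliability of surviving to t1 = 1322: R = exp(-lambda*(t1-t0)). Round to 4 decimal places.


lambda = 0.0308
t0 = 889, t1 = 1322
t1 - t0 = 433
lambda * (t1-t0) = 0.0308 * 433 = 13.3364
R = exp(-13.3364)
R = 0.0

0.0


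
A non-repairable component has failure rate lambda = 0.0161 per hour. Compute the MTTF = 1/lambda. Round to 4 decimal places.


lambda = 0.0161
MTTF = 1 / 0.0161
MTTF = 62.1118

62.1118


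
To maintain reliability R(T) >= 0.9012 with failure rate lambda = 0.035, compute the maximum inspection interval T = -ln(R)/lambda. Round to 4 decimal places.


R_target = 0.9012
lambda = 0.035
-ln(0.9012) = 0.104
T = 0.104 / 0.035
T = 2.9722

2.9722


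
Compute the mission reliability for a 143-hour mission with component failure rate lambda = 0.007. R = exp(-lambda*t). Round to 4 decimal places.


lambda = 0.007
mission_time = 143
lambda * t = 0.007 * 143 = 1.001
R = exp(-1.001)
R = 0.3675

0.3675


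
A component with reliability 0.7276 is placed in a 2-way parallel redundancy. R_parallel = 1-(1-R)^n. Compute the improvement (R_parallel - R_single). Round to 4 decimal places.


R_single = 0.7276, n = 2
1 - R_single = 0.2724
(1 - R_single)^n = 0.2724^2 = 0.0742
R_parallel = 1 - 0.0742 = 0.9258
Improvement = 0.9258 - 0.7276
Improvement = 0.1982

0.1982


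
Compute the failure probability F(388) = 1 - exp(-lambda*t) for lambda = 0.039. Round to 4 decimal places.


lambda = 0.039, t = 388
lambda * t = 15.132
exp(-15.132) = 0.0
F(t) = 1 - 0.0
F(t) = 1.0

1.0


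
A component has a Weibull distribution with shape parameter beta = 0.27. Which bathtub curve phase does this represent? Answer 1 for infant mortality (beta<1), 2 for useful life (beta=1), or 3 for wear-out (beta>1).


beta = 0.27
Compare beta to 1:
beta < 1 => infant mortality (phase 1)
beta = 1 => useful life (phase 2)
beta > 1 => wear-out (phase 3)
Since beta = 0.27, this is infant mortality (decreasing failure rate)
Phase = 1

1


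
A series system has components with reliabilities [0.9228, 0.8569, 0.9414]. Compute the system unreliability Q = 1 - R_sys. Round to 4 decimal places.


Components: [0.9228, 0.8569, 0.9414]
After component 1: product = 0.9228
After component 2: product = 0.7907
After component 3: product = 0.7444
R_sys = 0.7444
Q = 1 - 0.7444 = 0.2556

0.2556


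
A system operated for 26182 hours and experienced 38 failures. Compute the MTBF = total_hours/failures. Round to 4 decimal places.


total_hours = 26182
failures = 38
MTBF = 26182 / 38
MTBF = 689.0

689.0


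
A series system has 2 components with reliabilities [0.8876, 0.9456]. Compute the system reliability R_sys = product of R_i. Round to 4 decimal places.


Components: [0.8876, 0.9456]
After component 1 (R=0.8876): product = 0.8876
After component 2 (R=0.9456): product = 0.8393
R_sys = 0.8393

0.8393


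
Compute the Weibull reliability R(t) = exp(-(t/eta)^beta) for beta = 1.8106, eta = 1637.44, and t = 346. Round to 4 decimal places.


beta = 1.8106, eta = 1637.44, t = 346
t/eta = 346 / 1637.44 = 0.2113
(t/eta)^beta = 0.2113^1.8106 = 0.0599
R(t) = exp(-0.0599)
R(t) = 0.9418

0.9418


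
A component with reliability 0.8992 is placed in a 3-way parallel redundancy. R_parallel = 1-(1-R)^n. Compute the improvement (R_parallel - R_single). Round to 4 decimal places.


R_single = 0.8992, n = 3
1 - R_single = 0.1008
(1 - R_single)^n = 0.1008^3 = 0.001
R_parallel = 1 - 0.001 = 0.999
Improvement = 0.999 - 0.8992
Improvement = 0.0998

0.0998


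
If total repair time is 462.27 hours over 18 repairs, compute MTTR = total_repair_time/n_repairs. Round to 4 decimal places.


total_repair_time = 462.27
n_repairs = 18
MTTR = 462.27 / 18
MTTR = 25.6817

25.6817


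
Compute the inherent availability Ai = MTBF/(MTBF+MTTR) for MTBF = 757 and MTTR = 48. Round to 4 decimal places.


MTBF = 757
MTTR = 48
MTBF + MTTR = 805
Ai = 757 / 805
Ai = 0.9404

0.9404


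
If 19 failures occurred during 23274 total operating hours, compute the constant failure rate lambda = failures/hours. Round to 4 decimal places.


failures = 19
total_hours = 23274
lambda = 19 / 23274
lambda = 0.0008

0.0008


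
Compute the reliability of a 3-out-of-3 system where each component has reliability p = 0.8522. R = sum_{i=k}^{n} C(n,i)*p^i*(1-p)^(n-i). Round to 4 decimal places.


k = 3, n = 3, p = 0.8522
i=3: C(3,3)=1 * 0.8522^3 * 0.1478^0 = 0.6189
R = sum of terms = 0.6189

0.6189


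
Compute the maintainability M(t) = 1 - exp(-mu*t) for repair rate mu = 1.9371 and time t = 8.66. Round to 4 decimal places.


mu = 1.9371, t = 8.66
mu * t = 1.9371 * 8.66 = 16.7753
exp(-16.7753) = 0.0
M(t) = 1 - 0.0
M(t) = 1.0

1.0


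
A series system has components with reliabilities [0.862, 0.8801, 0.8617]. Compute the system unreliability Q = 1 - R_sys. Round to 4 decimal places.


Components: [0.862, 0.8801, 0.8617]
After component 1: product = 0.862
After component 2: product = 0.7586
After component 3: product = 0.6537
R_sys = 0.6537
Q = 1 - 0.6537 = 0.3463

0.3463


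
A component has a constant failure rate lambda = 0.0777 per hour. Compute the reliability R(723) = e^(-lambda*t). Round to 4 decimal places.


lambda = 0.0777
t = 723
lambda * t = 56.1771
R(t) = e^(-56.1771)
R(t) = 0.0

0.0


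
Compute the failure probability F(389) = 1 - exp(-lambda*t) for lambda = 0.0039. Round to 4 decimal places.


lambda = 0.0039, t = 389
lambda * t = 1.5171
exp(-1.5171) = 0.2193
F(t) = 1 - 0.2193
F(t) = 0.7807

0.7807


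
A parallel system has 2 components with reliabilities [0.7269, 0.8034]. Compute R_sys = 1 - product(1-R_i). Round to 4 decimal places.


Components: [0.7269, 0.8034]
(1 - 0.7269) = 0.2731, running product = 0.2731
(1 - 0.8034) = 0.1966, running product = 0.0537
Product of (1-R_i) = 0.0537
R_sys = 1 - 0.0537 = 0.9463

0.9463


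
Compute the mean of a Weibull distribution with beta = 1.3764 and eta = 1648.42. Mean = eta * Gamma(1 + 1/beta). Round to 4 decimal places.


beta = 1.3764, eta = 1648.42
1/beta = 0.7265
1 + 1/beta = 1.7265
Gamma(1.7265) = 0.9139
Mean = 1648.42 * 0.9139
Mean = 1506.547

1506.547


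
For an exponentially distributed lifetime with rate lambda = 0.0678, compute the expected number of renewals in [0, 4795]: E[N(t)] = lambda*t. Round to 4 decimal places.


lambda = 0.0678
t = 4795
E[N(t)] = lambda * t
E[N(t)] = 0.0678 * 4795
E[N(t)] = 325.101

325.101


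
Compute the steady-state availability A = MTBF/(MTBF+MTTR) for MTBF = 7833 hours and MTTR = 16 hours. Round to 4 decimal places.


MTBF = 7833
MTTR = 16
MTBF + MTTR = 7849
A = 7833 / 7849
A = 0.998

0.998


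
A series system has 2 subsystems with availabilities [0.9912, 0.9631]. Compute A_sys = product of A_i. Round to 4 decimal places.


Subsystems: [0.9912, 0.9631]
After subsystem 1 (A=0.9912): product = 0.9912
After subsystem 2 (A=0.9631): product = 0.9546
A_sys = 0.9546

0.9546


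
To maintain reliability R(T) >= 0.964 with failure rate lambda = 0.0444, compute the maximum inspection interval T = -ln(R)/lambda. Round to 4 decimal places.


R_target = 0.964
lambda = 0.0444
-ln(0.964) = 0.0367
T = 0.0367 / 0.0444
T = 0.8258

0.8258


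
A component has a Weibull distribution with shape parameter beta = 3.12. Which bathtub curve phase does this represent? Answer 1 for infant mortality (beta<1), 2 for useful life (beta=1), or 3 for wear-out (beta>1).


beta = 3.12
Compare beta to 1:
beta < 1 => infant mortality (phase 1)
beta = 1 => useful life (phase 2)
beta > 1 => wear-out (phase 3)
Since beta = 3.12, this is wear-out (increasing failure rate)
Phase = 3

3


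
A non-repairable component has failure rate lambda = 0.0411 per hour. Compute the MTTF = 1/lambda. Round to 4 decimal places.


lambda = 0.0411
MTTF = 1 / 0.0411
MTTF = 24.3309

24.3309


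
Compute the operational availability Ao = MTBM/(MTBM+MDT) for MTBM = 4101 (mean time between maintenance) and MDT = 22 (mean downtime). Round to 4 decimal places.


MTBM = 4101
MDT = 22
MTBM + MDT = 4123
Ao = 4101 / 4123
Ao = 0.9947

0.9947


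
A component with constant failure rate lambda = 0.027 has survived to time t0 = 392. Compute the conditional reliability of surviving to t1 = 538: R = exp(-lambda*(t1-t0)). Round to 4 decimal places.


lambda = 0.027
t0 = 392, t1 = 538
t1 - t0 = 146
lambda * (t1-t0) = 0.027 * 146 = 3.942
R = exp(-3.942)
R = 0.0194

0.0194


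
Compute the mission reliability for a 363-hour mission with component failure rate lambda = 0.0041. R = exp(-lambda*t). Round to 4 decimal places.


lambda = 0.0041
mission_time = 363
lambda * t = 0.0041 * 363 = 1.4883
R = exp(-1.4883)
R = 0.2258

0.2258


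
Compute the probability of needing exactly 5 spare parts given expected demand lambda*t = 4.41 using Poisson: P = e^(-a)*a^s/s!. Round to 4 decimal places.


a = 4.41, s = 5
e^(-a) = e^(-4.41) = 0.0122
a^s = 4.41^5 = 1667.9881
s! = 120
P = 0.0122 * 1667.9881 / 120
P = 0.169

0.169


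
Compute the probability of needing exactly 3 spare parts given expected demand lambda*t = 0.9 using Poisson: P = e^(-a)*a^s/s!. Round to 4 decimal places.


a = 0.9, s = 3
e^(-a) = e^(-0.9) = 0.4066
a^s = 0.9^3 = 0.729
s! = 6
P = 0.4066 * 0.729 / 6
P = 0.0494

0.0494


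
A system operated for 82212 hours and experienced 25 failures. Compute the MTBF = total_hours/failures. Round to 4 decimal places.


total_hours = 82212
failures = 25
MTBF = 82212 / 25
MTBF = 3288.48

3288.48


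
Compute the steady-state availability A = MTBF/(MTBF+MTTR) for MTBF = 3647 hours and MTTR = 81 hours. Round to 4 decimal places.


MTBF = 3647
MTTR = 81
MTBF + MTTR = 3728
A = 3647 / 3728
A = 0.9783

0.9783


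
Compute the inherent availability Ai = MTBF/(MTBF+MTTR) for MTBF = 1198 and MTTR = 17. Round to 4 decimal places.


MTBF = 1198
MTTR = 17
MTBF + MTTR = 1215
Ai = 1198 / 1215
Ai = 0.986

0.986


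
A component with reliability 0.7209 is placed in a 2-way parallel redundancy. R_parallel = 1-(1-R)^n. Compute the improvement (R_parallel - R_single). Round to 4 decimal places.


R_single = 0.7209, n = 2
1 - R_single = 0.2791
(1 - R_single)^n = 0.2791^2 = 0.0779
R_parallel = 1 - 0.0779 = 0.9221
Improvement = 0.9221 - 0.7209
Improvement = 0.2012

0.2012


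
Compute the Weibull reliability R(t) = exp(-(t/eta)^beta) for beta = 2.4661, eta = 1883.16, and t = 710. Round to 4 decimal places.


beta = 2.4661, eta = 1883.16, t = 710
t/eta = 710 / 1883.16 = 0.377
(t/eta)^beta = 0.377^2.4661 = 0.0902
R(t) = exp(-0.0902)
R(t) = 0.9137

0.9137


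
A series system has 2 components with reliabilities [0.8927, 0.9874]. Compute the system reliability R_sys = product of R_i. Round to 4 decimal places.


Components: [0.8927, 0.9874]
After component 1 (R=0.8927): product = 0.8927
After component 2 (R=0.9874): product = 0.8815
R_sys = 0.8815

0.8815


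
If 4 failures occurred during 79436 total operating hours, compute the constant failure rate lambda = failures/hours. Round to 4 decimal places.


failures = 4
total_hours = 79436
lambda = 4 / 79436
lambda = 0.0001

0.0001


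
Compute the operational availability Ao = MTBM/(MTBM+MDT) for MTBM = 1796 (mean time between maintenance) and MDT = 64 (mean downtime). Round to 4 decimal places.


MTBM = 1796
MDT = 64
MTBM + MDT = 1860
Ao = 1796 / 1860
Ao = 0.9656

0.9656


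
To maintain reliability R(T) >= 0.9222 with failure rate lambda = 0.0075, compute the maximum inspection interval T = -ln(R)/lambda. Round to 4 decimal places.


R_target = 0.9222
lambda = 0.0075
-ln(0.9222) = 0.081
T = 0.081 / 0.0075
T = 10.7991

10.7991


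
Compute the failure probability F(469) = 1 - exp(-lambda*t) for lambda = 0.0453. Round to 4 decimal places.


lambda = 0.0453, t = 469
lambda * t = 21.2457
exp(-21.2457) = 0.0
F(t) = 1 - 0.0
F(t) = 1.0

1.0


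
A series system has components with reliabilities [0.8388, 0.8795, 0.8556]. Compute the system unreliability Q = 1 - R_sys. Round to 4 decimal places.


Components: [0.8388, 0.8795, 0.8556]
After component 1: product = 0.8388
After component 2: product = 0.7377
After component 3: product = 0.6312
R_sys = 0.6312
Q = 1 - 0.6312 = 0.3688

0.3688


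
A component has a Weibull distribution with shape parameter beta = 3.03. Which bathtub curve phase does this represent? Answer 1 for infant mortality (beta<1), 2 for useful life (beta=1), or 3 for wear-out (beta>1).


beta = 3.03
Compare beta to 1:
beta < 1 => infant mortality (phase 1)
beta = 1 => useful life (phase 2)
beta > 1 => wear-out (phase 3)
Since beta = 3.03, this is wear-out (increasing failure rate)
Phase = 3

3


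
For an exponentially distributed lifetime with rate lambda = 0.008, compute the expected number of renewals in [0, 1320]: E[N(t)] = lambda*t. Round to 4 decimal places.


lambda = 0.008
t = 1320
E[N(t)] = lambda * t
E[N(t)] = 0.008 * 1320
E[N(t)] = 10.56

10.56


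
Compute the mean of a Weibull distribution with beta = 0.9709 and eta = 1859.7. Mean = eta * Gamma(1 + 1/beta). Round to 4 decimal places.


beta = 0.9709, eta = 1859.7
1/beta = 1.03
1 + 1/beta = 2.03
Gamma(2.03) = 1.013
Mean = 1859.7 * 1.013
Mean = 1883.9579

1883.9579


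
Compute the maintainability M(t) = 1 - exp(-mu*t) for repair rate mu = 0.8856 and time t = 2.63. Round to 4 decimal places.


mu = 0.8856, t = 2.63
mu * t = 0.8856 * 2.63 = 2.3291
exp(-2.3291) = 0.0974
M(t) = 1 - 0.0974
M(t) = 0.9026

0.9026


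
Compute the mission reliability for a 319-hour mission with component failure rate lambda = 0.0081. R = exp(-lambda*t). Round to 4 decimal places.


lambda = 0.0081
mission_time = 319
lambda * t = 0.0081 * 319 = 2.5839
R = exp(-2.5839)
R = 0.0755

0.0755


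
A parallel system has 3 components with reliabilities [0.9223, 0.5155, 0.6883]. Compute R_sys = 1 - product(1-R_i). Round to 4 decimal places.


Components: [0.9223, 0.5155, 0.6883]
(1 - 0.9223) = 0.0777, running product = 0.0777
(1 - 0.5155) = 0.4845, running product = 0.0376
(1 - 0.6883) = 0.3117, running product = 0.0117
Product of (1-R_i) = 0.0117
R_sys = 1 - 0.0117 = 0.9883

0.9883


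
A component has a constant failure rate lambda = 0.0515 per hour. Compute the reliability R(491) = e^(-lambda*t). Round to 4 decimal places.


lambda = 0.0515
t = 491
lambda * t = 25.2865
R(t) = e^(-25.2865)
R(t) = 0.0

0.0


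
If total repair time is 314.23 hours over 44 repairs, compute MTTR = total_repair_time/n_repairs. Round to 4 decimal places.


total_repair_time = 314.23
n_repairs = 44
MTTR = 314.23 / 44
MTTR = 7.1416

7.1416


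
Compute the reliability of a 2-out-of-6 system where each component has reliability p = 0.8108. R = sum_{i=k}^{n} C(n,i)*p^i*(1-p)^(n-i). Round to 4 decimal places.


k = 2, n = 6, p = 0.8108
i=2: C(6,2)=15 * 0.8108^2 * 0.1892^4 = 0.0126
i=3: C(6,3)=20 * 0.8108^3 * 0.1892^3 = 0.0722
i=4: C(6,4)=15 * 0.8108^4 * 0.1892^2 = 0.2321
i=5: C(6,5)=6 * 0.8108^5 * 0.1892^1 = 0.3978
i=6: C(6,6)=1 * 0.8108^6 * 0.1892^0 = 0.2841
R = sum of terms = 0.9988

0.9988


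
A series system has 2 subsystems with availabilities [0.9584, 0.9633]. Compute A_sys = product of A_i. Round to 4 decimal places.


Subsystems: [0.9584, 0.9633]
After subsystem 1 (A=0.9584): product = 0.9584
After subsystem 2 (A=0.9633): product = 0.9232
A_sys = 0.9232

0.9232


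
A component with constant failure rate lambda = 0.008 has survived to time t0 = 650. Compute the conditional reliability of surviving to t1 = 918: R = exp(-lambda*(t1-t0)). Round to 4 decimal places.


lambda = 0.008
t0 = 650, t1 = 918
t1 - t0 = 268
lambda * (t1-t0) = 0.008 * 268 = 2.144
R = exp(-2.144)
R = 0.1172

0.1172


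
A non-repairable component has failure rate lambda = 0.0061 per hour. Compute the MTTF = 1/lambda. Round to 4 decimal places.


lambda = 0.0061
MTTF = 1 / 0.0061
MTTF = 163.9344

163.9344


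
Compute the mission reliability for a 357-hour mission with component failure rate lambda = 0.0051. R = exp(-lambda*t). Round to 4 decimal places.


lambda = 0.0051
mission_time = 357
lambda * t = 0.0051 * 357 = 1.8207
R = exp(-1.8207)
R = 0.1619

0.1619


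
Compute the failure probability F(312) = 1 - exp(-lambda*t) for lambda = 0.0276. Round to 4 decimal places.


lambda = 0.0276, t = 312
lambda * t = 8.6112
exp(-8.6112) = 0.0002
F(t) = 1 - 0.0002
F(t) = 0.9998

0.9998


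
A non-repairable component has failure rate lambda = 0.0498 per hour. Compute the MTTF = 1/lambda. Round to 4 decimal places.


lambda = 0.0498
MTTF = 1 / 0.0498
MTTF = 20.0803

20.0803


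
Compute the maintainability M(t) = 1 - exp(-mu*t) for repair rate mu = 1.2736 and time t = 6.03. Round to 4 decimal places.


mu = 1.2736, t = 6.03
mu * t = 1.2736 * 6.03 = 7.6798
exp(-7.6798) = 0.0005
M(t) = 1 - 0.0005
M(t) = 0.9995

0.9995


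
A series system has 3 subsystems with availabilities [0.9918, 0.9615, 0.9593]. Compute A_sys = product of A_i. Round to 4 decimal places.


Subsystems: [0.9918, 0.9615, 0.9593]
After subsystem 1 (A=0.9918): product = 0.9918
After subsystem 2 (A=0.9615): product = 0.9536
After subsystem 3 (A=0.9593): product = 0.9148
A_sys = 0.9148

0.9148


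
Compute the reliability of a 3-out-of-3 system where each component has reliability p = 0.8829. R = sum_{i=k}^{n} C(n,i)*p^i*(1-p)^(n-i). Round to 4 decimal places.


k = 3, n = 3, p = 0.8829
i=3: C(3,3)=1 * 0.8829^3 * 0.1171^0 = 0.6882
R = sum of terms = 0.6882

0.6882


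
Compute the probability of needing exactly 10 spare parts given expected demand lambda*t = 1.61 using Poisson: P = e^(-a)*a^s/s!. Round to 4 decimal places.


a = 1.61, s = 10
e^(-a) = e^(-1.61) = 0.1999
a^s = 1.61^10 = 117.0196
s! = 3628800
P = 0.1999 * 117.0196 / 3628800
P = 0.0

0.0


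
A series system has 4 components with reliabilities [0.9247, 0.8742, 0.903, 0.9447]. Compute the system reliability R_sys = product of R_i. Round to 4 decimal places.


Components: [0.9247, 0.8742, 0.903, 0.9447]
After component 1 (R=0.9247): product = 0.9247
After component 2 (R=0.8742): product = 0.8084
After component 3 (R=0.903): product = 0.73
After component 4 (R=0.9447): product = 0.6896
R_sys = 0.6896

0.6896


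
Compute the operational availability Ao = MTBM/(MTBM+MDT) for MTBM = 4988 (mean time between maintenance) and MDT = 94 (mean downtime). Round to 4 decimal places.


MTBM = 4988
MDT = 94
MTBM + MDT = 5082
Ao = 4988 / 5082
Ao = 0.9815

0.9815


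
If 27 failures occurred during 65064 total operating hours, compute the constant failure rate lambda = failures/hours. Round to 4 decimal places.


failures = 27
total_hours = 65064
lambda = 27 / 65064
lambda = 0.0004

0.0004


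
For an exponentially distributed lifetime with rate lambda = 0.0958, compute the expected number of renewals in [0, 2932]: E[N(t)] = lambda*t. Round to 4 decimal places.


lambda = 0.0958
t = 2932
E[N(t)] = lambda * t
E[N(t)] = 0.0958 * 2932
E[N(t)] = 280.8856

280.8856


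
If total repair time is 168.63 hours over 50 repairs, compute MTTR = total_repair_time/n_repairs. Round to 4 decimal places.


total_repair_time = 168.63
n_repairs = 50
MTTR = 168.63 / 50
MTTR = 3.3726

3.3726


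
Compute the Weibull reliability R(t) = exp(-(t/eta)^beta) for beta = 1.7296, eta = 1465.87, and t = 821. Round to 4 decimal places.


beta = 1.7296, eta = 1465.87, t = 821
t/eta = 821 / 1465.87 = 0.5601
(t/eta)^beta = 0.5601^1.7296 = 0.3669
R(t) = exp(-0.3669)
R(t) = 0.6929

0.6929


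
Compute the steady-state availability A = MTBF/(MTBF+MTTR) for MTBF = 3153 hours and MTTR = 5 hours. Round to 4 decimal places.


MTBF = 3153
MTTR = 5
MTBF + MTTR = 3158
A = 3153 / 3158
A = 0.9984

0.9984


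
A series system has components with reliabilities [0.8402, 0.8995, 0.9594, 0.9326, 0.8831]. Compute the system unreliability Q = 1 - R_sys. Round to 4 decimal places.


Components: [0.8402, 0.8995, 0.9594, 0.9326, 0.8831]
After component 1: product = 0.8402
After component 2: product = 0.7558
After component 3: product = 0.7251
After component 4: product = 0.6762
After component 5: product = 0.5972
R_sys = 0.5972
Q = 1 - 0.5972 = 0.4028

0.4028


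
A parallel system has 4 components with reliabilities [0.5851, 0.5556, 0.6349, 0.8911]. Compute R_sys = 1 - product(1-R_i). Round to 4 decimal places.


Components: [0.5851, 0.5556, 0.6349, 0.8911]
(1 - 0.5851) = 0.4149, running product = 0.4149
(1 - 0.5556) = 0.4444, running product = 0.1844
(1 - 0.6349) = 0.3651, running product = 0.0673
(1 - 0.8911) = 0.1089, running product = 0.0073
Product of (1-R_i) = 0.0073
R_sys = 1 - 0.0073 = 0.9927

0.9927


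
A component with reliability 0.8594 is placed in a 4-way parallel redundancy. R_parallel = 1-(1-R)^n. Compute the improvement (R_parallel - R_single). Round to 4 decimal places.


R_single = 0.8594, n = 4
1 - R_single = 0.1406
(1 - R_single)^n = 0.1406^4 = 0.0004
R_parallel = 1 - 0.0004 = 0.9996
Improvement = 0.9996 - 0.8594
Improvement = 0.1402

0.1402


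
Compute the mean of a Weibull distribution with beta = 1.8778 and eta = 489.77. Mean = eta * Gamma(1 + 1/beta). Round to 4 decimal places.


beta = 1.8778, eta = 489.77
1/beta = 0.5325
1 + 1/beta = 1.5325
Gamma(1.5325) = 0.8877
Mean = 489.77 * 0.8877
Mean = 434.7761

434.7761


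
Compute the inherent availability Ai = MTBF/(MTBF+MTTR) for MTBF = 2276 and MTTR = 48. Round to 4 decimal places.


MTBF = 2276
MTTR = 48
MTBF + MTTR = 2324
Ai = 2276 / 2324
Ai = 0.9793

0.9793


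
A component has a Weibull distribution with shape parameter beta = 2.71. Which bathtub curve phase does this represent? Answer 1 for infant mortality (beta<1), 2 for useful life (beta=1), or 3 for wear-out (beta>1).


beta = 2.71
Compare beta to 1:
beta < 1 => infant mortality (phase 1)
beta = 1 => useful life (phase 2)
beta > 1 => wear-out (phase 3)
Since beta = 2.71, this is wear-out (increasing failure rate)
Phase = 3

3


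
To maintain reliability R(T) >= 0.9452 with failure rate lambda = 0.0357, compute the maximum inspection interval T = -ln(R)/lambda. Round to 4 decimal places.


R_target = 0.9452
lambda = 0.0357
-ln(0.9452) = 0.0564
T = 0.0564 / 0.0357
T = 1.5787

1.5787


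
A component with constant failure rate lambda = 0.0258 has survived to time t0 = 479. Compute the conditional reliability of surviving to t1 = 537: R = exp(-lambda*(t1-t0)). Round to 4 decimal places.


lambda = 0.0258
t0 = 479, t1 = 537
t1 - t0 = 58
lambda * (t1-t0) = 0.0258 * 58 = 1.4964
R = exp(-1.4964)
R = 0.2239

0.2239


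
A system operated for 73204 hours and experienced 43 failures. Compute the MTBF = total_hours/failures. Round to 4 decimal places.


total_hours = 73204
failures = 43
MTBF = 73204 / 43
MTBF = 1702.4186

1702.4186


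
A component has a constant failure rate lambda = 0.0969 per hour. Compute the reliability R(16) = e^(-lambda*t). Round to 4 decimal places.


lambda = 0.0969
t = 16
lambda * t = 1.5504
R(t) = e^(-1.5504)
R(t) = 0.2122

0.2122


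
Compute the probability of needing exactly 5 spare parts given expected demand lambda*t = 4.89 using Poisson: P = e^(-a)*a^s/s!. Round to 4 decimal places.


a = 4.89, s = 5
e^(-a) = e^(-4.89) = 0.0075
a^s = 4.89^5 = 2796.0459
s! = 120
P = 0.0075 * 2796.0459 / 120
P = 0.1753

0.1753


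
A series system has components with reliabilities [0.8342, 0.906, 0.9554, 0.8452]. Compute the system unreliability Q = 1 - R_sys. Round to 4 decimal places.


Components: [0.8342, 0.906, 0.9554, 0.8452]
After component 1: product = 0.8342
After component 2: product = 0.7558
After component 3: product = 0.7221
After component 4: product = 0.6103
R_sys = 0.6103
Q = 1 - 0.6103 = 0.3897

0.3897


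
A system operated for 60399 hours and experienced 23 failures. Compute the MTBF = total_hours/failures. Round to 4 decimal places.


total_hours = 60399
failures = 23
MTBF = 60399 / 23
MTBF = 2626.0435

2626.0435


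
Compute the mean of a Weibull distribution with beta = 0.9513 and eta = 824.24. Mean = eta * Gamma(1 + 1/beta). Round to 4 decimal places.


beta = 0.9513, eta = 824.24
1/beta = 1.0512
1 + 1/beta = 2.0512
Gamma(2.0512) = 1.0227
Mean = 824.24 * 1.0227
Mean = 842.9786

842.9786


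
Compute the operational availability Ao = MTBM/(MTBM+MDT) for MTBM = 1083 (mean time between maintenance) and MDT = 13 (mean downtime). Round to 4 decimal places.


MTBM = 1083
MDT = 13
MTBM + MDT = 1096
Ao = 1083 / 1096
Ao = 0.9881

0.9881


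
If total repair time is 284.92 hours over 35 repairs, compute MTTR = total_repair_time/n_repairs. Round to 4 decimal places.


total_repair_time = 284.92
n_repairs = 35
MTTR = 284.92 / 35
MTTR = 8.1406

8.1406
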